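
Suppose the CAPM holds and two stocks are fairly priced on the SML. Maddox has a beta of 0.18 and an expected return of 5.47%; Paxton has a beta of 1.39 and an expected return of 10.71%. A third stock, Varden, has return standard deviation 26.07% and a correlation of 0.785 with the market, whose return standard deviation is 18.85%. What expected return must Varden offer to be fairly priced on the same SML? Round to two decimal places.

9.39%

MRP = (10.71% − 5.47%) / (1.39 − 0.18) = 4.3306%
R_f = 5.47% − 0.18 × 4.3306% = 4.6905%
β_Varden = ρ·σ_i/σ_m = 0.785 × 26.07 / 18.85 = 1.0857
E(R_Varden) = R_f + β × MRP = 4.6905% + 1.0857 × 4.3306% = 9.39%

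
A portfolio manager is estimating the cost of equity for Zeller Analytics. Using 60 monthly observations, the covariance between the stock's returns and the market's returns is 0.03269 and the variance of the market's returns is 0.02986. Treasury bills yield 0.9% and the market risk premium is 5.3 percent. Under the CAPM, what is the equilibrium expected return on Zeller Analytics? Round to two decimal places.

β = Cov(R_i, R_m) / Var(R_m) = 0.03269 / 0.02986 = 1.0948
E(R) = R_f + β × MRP = 0.9% + 1.0948 × 5.3% = 6.70%

6.70%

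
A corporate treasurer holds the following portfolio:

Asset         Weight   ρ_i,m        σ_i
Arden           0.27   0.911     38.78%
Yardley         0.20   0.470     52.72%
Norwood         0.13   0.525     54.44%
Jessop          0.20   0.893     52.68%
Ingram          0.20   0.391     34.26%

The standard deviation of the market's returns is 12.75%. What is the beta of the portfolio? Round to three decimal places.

β_Arden = 0.911 × 38.78% / 12.75% = 2.7709
β_Yardley = 0.470 × 52.72% / 12.75% = 1.9434
β_Norwood = 0.525 × 54.44% / 12.75% = 2.2416
β_Jessop = 0.893 × 52.68% / 12.75% = 3.6897
β_Ingram = 0.391 × 34.26% / 12.75% = 1.0506
β_P = Σ w_i β_i = 0.27×2.7709 + 0.20×1.9434 + 0.13×2.2416 + 0.20×3.6897 + 0.20×1.0506 = 2.3763

2.376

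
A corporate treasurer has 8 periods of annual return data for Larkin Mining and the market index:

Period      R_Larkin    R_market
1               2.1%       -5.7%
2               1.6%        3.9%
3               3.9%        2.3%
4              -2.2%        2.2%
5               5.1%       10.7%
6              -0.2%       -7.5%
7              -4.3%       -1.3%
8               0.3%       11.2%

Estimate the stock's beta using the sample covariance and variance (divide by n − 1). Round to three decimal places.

Mean R_i = (2.1 + 1.6 + 3.9 − 2.2 + 5.1 − 0.2 − 4.3 + 0.3) / 8 = 0.7875%
Mean R_m = (-5.7 + 3.9 + 2.3 + 2.2 + 10.7 − 7.5 − 1.3 + 11.2) / 8 = 1.9750%
Σ(R_i − R̄_i)(R_m − R̄_m) = 50.9775  ⇒  Cov = 50.9775 / 7 = 7.2825
Σ(R_m − R̄_m)² = 324.4950  ⇒  Var(R_m) = 324.4950 / 7 = 46.3564
β = Cov / Var(R_m) = 7.2825 / 46.3564 = 0.1571

0.157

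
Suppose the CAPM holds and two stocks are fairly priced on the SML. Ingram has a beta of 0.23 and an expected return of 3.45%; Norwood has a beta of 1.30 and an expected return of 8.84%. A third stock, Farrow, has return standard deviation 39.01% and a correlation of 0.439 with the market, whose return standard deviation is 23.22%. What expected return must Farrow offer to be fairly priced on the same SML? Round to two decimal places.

6.01%

MRP = (8.84% − 3.45%) / (1.30 − 0.23) = 5.0374%
R_f = 3.45% − 0.23 × 5.0374% = 2.2914%
β_Farrow = ρ·σ_i/σ_m = 0.439 × 39.01 / 23.22 = 0.7375
E(R_Farrow) = R_f + β × MRP = 2.2914% + 0.7375 × 5.0374% = 6.01%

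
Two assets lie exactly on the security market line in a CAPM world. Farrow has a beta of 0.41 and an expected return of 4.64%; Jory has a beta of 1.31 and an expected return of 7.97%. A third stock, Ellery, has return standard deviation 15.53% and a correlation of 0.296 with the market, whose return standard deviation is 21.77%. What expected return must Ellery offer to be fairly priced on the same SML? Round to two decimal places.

MRP = (7.97% − 4.64%) / (1.31 − 0.41) = 3.7000%
R_f = 4.64% − 0.41 × 3.7000% = 3.1230%
β_Ellery = ρ·σ_i/σ_m = 0.296 × 15.53 / 21.77 = 0.2112
E(R_Ellery) = R_f + β × MRP = 3.1230% + 0.2112 × 3.7000% = 3.90%

3.90%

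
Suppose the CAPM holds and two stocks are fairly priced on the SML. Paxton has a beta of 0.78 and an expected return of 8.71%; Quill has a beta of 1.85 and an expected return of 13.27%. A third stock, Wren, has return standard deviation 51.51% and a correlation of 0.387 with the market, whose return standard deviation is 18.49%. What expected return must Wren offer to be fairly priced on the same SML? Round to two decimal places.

MRP = (13.27% − 8.71%) / (1.85 − 0.78) = 4.2617%
R_f = 8.71% − 0.78 × 4.2617% = 5.3859%
β_Wren = ρ·σ_i/σ_m = 0.387 × 51.51 / 18.49 = 1.0781
E(R_Wren) = R_f + β × MRP = 5.3859% + 1.0781 × 4.2617% = 9.98%

9.98%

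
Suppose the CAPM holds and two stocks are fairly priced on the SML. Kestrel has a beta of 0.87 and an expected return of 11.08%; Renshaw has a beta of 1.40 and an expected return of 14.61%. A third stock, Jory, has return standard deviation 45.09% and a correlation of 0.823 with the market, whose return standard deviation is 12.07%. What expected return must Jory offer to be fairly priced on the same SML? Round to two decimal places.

25.76%

MRP = (14.61% − 11.08%) / (1.40 − 0.87) = 6.6604%
R_f = 11.08% − 0.87 × 6.6604% = 5.2855%
β_Jory = ρ·σ_i/σ_m = 0.823 × 45.09 / 12.07 = 3.0745
E(R_Jory) = R_f + β × MRP = 5.2855% + 3.0745 × 6.6604% = 25.76%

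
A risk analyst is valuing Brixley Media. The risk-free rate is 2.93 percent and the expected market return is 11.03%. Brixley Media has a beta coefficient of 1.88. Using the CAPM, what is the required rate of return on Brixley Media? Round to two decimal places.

Market risk premium = E(R_m) − R_f = 11.03% − 2.93% = 8.10%
E(R) = R_f + β × MRP = 2.93% + 1.88 × 8.10% = 18.16%

18.16%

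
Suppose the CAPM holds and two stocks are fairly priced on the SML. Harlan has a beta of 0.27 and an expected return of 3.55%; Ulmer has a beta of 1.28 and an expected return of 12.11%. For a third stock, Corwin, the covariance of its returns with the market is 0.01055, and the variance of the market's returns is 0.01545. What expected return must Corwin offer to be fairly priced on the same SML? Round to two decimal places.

MRP = (12.11% − 3.55%) / (1.28 − 0.27) = 8.4752%
R_f = 3.55% − 0.27 × 8.4752% = 1.2617%
β_Corwin = Cov / Var(R_m) = 0.01055 / 0.01545 = 0.6828
E(R_Corwin) = R_f + β × MRP = 1.2617% + 0.6828 × 8.4752% = 7.05%

7.05%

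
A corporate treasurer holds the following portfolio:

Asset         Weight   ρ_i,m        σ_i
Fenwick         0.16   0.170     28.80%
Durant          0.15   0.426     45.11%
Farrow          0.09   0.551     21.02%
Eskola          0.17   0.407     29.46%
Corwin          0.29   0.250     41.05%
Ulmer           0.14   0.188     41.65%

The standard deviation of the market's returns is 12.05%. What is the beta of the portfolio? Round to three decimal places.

0.898

β_Fenwick = 0.170 × 28.80% / 12.05% = 0.4063
β_Durant = 0.426 × 45.11% / 12.05% = 1.5948
β_Farrow = 0.551 × 21.02% / 12.05% = 0.9612
β_Eskola = 0.407 × 29.46% / 12.05% = 0.9950
β_Corwin = 0.250 × 41.05% / 12.05% = 0.8517
β_Ulmer = 0.188 × 41.65% / 12.05% = 0.6498
β_P = Σ w_i β_i = 0.16×0.4063 + 0.15×1.5948 + 0.09×0.9612 + 0.17×0.9950 + 0.29×0.8517 + 0.14×0.6498 = 0.8979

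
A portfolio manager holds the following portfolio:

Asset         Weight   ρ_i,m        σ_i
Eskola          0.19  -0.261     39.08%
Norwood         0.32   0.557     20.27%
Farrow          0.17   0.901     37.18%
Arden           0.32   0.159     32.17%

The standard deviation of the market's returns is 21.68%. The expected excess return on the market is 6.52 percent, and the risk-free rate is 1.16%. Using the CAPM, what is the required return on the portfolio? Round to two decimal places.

3.87%

β_Eskola = -0.261 × 39.08% / 21.68% = -0.4705
β_Norwood = 0.557 × 20.27% / 21.68% = 0.5208
β_Farrow = 0.901 × 37.18% / 21.68% = 1.5452
β_Arden = 0.159 × 32.17% / 21.68% = 0.2359
β_P = Σ w_i β_i = 0.19×-0.4705 + 0.32×0.5208 + 0.17×1.5452 + 0.32×0.2359 = 0.4154
E(R_P) = R_f + β_P × MRP = 1.16% + 0.4154 × 6.52% = 3.87%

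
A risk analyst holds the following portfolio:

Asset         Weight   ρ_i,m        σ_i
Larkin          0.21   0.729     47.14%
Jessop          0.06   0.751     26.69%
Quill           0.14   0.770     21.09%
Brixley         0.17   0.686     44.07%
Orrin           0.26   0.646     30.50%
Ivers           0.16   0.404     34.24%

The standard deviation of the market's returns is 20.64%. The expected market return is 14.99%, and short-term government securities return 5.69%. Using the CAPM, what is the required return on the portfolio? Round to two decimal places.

β_Larkin = 0.729 × 47.14% / 20.64% = 1.6650
β_Jessop = 0.751 × 26.69% / 20.64% = 0.9711
β_Quill = 0.770 × 21.09% / 20.64% = 0.7868
β_Brixley = 0.686 × 44.07% / 20.64% = 1.4647
β_Orrin = 0.646 × 30.50% / 20.64% = 0.9546
β_Ivers = 0.404 × 34.24% / 20.64% = 0.6702
β_P = Σ w_i β_i = 0.21×1.6650 + 0.06×0.9711 + 0.14×0.7868 + 0.17×1.4647 + 0.26×0.9546 + 0.16×0.6702 = 1.1225
MRP = 14.99% − 5.69% = 9.30%
E(R_P) = R_f + β_P × MRP = 5.69% + 1.1225 × 9.30% = 16.13%

16.13%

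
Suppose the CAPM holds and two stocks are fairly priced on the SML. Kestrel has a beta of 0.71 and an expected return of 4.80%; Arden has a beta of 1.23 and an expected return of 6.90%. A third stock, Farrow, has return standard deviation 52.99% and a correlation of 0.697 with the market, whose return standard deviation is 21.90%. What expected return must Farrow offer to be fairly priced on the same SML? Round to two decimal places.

8.74%

MRP = (6.90% − 4.80%) / (1.23 − 0.71) = 4.0385%
R_f = 4.80% − 0.71 × 4.0385% = 1.9327%
β_Farrow = ρ·σ_i/σ_m = 0.697 × 52.99 / 21.90 = 1.6865
E(R_Farrow) = R_f + β × MRP = 1.9327% + 1.6865 × 4.0385% = 8.74%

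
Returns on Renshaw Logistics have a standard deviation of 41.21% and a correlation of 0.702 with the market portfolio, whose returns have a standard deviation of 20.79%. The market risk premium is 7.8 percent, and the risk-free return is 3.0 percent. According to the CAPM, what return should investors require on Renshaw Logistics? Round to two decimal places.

β = ρ × σ_i / σ_m = 0.702 × 41.21% / 20.79% = 1.3915
E(R) = 3.0% + 1.3915 × 7.8% = 13.85%

13.85%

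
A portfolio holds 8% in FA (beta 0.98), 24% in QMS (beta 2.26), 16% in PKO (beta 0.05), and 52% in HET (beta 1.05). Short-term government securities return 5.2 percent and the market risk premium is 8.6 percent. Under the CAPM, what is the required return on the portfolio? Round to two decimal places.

15.30%

β_P = Σ w_i β_i = 0.08×0.98 + 0.24×2.26 + 0.16×0.05 + 0.52×1.05 = 1.1748
E(R_P) = R_f + β_P × MRP = 5.2% + 1.1748 × 8.6% = 15.30%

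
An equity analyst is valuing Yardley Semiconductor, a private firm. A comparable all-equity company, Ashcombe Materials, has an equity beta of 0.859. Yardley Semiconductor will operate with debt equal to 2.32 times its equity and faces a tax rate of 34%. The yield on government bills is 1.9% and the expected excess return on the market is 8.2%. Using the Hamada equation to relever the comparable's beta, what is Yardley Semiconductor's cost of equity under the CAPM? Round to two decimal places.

β_L = β_U × [1 + (1 − t)(D/E)] = 0.859 × [1 + (1 − 0.34) × 2.32]
    = 0.859 × [1 + 0.66 × 2.32] = 0.859 × 2.5312 = 2.1743
E(R) = R_f + β_L × MRP = 1.9% + 2.1743 × 8.2% = 19.73%

19.73%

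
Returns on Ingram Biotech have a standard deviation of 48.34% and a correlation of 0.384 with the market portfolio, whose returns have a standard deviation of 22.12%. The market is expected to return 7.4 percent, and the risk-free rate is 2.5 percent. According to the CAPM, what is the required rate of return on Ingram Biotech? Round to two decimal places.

6.61%

β = ρ × σ_i / σ_m = 0.384 × 48.34% / 22.12% = 0.8392
MRP = 7.4% − 2.5% = 4.90%
E(R) = 2.5% + 0.8392 × 4.9% = 6.61%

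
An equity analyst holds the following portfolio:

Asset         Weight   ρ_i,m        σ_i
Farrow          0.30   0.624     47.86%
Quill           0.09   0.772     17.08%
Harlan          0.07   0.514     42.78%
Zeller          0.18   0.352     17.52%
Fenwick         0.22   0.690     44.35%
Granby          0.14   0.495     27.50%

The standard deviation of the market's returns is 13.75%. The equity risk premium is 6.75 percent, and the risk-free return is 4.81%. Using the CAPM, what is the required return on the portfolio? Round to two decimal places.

β_Farrow = 0.624 × 47.86% / 13.75% = 2.1720
β_Quill = 0.772 × 17.08% / 13.75% = 0.9590
β_Harlan = 0.514 × 42.78% / 13.75% = 1.5992
β_Zeller = 0.352 × 17.52% / 13.75% = 0.4485
β_Fenwick = 0.690 × 44.35% / 13.75% = 2.2256
β_Granby = 0.495 × 27.50% / 13.75% = 0.9900
β_P = Σ w_i β_i = 0.30×2.1720 + 0.09×0.9590 + 0.07×1.5992 + 0.18×0.4485 + 0.22×2.2256 + 0.14×0.9900 = 1.5588
E(R_P) = R_f + β_P × MRP = 4.81% + 1.5588 × 6.75% = 15.33%

15.33%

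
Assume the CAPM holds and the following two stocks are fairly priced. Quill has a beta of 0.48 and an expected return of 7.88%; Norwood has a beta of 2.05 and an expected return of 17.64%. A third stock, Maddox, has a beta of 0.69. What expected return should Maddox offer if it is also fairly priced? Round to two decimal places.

9.19%

MRP (SML slope) = (17.64% − 7.88%) / (2.05 − 0.48) = 9.76% / 1.57 = 6.2166%
R_f (intercept) = 7.88% − 0.48 × 6.2166% = 4.8960%
E(R_Maddox) = R_f + β × MRP = 4.8960% + 0.69 × 6.2166% = 9.19%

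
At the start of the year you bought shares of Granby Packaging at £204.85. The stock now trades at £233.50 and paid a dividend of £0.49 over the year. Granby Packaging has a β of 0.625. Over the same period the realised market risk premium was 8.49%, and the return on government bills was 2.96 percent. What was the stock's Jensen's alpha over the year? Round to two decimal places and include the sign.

+5.96%

Realised HPR = (P1 + D1 − P0) / P0 = (233.50 + 0.49 − 204.85) / 204.85 = 29.14 / 204.85 = 14.2250%
CAPM required = R_f + β·MRP = 2.96% + 0.625 × 8.49% = 8.26625%
α = realised − required = 14.2250% − 8.26625% = +5.96%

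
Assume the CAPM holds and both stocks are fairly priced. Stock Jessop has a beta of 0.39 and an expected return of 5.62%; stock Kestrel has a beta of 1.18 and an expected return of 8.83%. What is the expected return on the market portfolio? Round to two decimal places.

8.10%

Both satisfy E(R) = R_f + β·MRP, so the slope of the SML is
MRP = (8.83% − 5.62%) / (1.18 − 0.39) = 3.21% / 0.79 = 4.0633%
R_f = E(R_Jessop) − β_Jessop·MRP = 5.62% − 0.39 × 4.0633% = 4.0353%
E(R_m) = R_f + MRP = 4.0353% + 4.0633% = 8.10%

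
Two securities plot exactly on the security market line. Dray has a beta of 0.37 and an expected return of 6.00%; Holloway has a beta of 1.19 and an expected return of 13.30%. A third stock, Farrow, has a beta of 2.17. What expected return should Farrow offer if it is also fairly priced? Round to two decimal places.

MRP (SML slope) = (13.30% − 6.00%) / (1.19 − 0.37) = 7.30% / 0.82 = 8.9024%
R_f (intercept) = 6.00% − 0.37 × 8.9024% = 2.7061%
E(R_Farrow) = R_f + β × MRP = 2.7061% + 2.17 × 8.9024% = 22.02%

22.02%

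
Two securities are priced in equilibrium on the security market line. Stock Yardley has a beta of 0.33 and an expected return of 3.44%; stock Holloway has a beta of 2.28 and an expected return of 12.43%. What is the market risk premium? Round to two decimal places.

Both satisfy E(R) = R_f + β·MRP, so the slope of the SML is
MRP = (12.43% − 3.44%) / (2.28 − 0.33) = 8.99% / 1.95 = 4.6103%

4.61%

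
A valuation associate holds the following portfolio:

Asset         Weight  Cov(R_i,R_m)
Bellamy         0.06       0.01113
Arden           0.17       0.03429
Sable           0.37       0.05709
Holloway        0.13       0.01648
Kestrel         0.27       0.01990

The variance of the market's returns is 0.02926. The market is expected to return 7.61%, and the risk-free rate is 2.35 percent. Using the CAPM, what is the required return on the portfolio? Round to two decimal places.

β_Bellamy = 0.01113 / 0.02926 = 0.3804
β_Arden = 0.03429 / 0.02926 = 1.1719
β_Sable = 0.05709 / 0.02926 = 1.9511
β_Holloway = 0.01648 / 0.02926 = 0.5632
β_Kestrel = 0.01990 / 0.02926 = 0.6801
β_P = Σ w_i β_i = 0.06×0.3804 + 0.17×1.1719 + 0.37×1.9511 + 0.13×0.5632 + 0.27×0.6801 = 1.2008
MRP = 7.61% − 2.35% = 5.26%
E(R_P) = R_f + β_P × MRP = 2.35% + 1.2008 × 5.26% = 8.67%

8.67%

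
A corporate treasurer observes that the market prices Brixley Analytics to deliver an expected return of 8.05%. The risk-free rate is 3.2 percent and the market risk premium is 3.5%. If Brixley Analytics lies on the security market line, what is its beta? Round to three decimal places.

β = (E(R) − R_f) / MRP = (8.05% − 3.2%) / 3.5% = 4.85% / 3.5% = 1.386

1.386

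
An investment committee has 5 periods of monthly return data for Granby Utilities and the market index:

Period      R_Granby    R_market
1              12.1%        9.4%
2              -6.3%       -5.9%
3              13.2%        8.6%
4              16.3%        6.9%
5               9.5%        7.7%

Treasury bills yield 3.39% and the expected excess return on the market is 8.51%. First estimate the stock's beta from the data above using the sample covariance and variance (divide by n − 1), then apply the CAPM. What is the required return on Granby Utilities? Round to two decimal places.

14.50%

Mean R_i = (12.1 − 6.3 + 13.2 + 16.3 + 9.5) / 5 = 8.9600%
Mean R_m = (9.4 − 5.9 + 8.6 + 6.9 + 7.7) / 5 = 5.3400%
Σ(R_i − R̄_i)(R_m − R̄_m) = 210.8180  ⇒  Cov = 210.8180 / 4 = 52.7045
Σ(R_m − R̄_m)² = 161.4520  ⇒  Var(R_m) = 161.4520 / 4 = 40.3630
β = Cov / Var(R_m) = 52.7045 / 40.3630 = 1.3058
E(R) = R_f + β × MRP = 3.39% + 1.3058 × 8.51% = 14.50%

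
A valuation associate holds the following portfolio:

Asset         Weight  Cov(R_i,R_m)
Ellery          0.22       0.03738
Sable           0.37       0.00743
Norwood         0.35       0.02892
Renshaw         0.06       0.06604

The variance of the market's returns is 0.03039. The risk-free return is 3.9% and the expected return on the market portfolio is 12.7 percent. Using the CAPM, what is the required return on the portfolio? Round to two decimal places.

11.16%

β_Ellery = 0.03738 / 0.03039 = 1.2300
β_Sable = 0.00743 / 0.03039 = 0.2445
β_Norwood = 0.02892 / 0.03039 = 0.9516
β_Renshaw = 0.06604 / 0.03039 = 2.1731
β_P = Σ w_i β_i = 0.22×1.2300 + 0.37×0.2445 + 0.35×0.9516 + 0.06×2.1731 = 0.8245
MRP = 12.7% − 3.9% = 8.80%
E(R_P) = R_f + β_P × MRP = 3.9% + 0.8245 × 8.8% = 11.16%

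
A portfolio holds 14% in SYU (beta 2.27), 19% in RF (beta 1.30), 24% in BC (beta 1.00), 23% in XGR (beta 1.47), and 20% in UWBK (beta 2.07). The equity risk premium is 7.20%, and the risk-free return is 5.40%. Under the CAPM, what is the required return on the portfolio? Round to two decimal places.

16.61%

β_P = Σ w_i β_i = 0.14×2.27 + 0.19×1.30 + 0.24×1.00 + 0.23×1.47 + 0.20×2.07 = 1.5569
E(R_P) = R_f + β_P × MRP = 5.40% + 1.5569 × 7.20% = 16.61%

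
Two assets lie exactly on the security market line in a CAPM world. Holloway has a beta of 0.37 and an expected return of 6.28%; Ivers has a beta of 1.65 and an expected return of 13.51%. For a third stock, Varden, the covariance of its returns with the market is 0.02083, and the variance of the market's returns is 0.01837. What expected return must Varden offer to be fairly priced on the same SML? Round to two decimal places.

10.59%

MRP = (13.51% − 6.28%) / (1.65 − 0.37) = 5.6484%
R_f = 6.28% − 0.37 × 5.6484% = 4.1901%
β_Varden = Cov / Var(R_m) = 0.02083 / 0.01837 = 1.1339
E(R_Varden) = R_f + β × MRP = 4.1901% + 1.1339 × 5.6484% = 10.59%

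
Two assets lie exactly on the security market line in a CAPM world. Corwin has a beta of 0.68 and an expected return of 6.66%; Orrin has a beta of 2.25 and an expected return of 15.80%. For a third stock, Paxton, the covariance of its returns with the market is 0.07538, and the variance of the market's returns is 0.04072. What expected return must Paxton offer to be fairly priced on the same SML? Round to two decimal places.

MRP = (15.80% − 6.66%) / (2.25 − 0.68) = 5.8217%
R_f = 6.66% − 0.68 × 5.8217% = 2.7012%
β_Paxton = Cov / Var(R_m) = 0.07538 / 0.04072 = 1.8512
E(R_Paxton) = R_f + β × MRP = 2.7012% + 1.8512 × 5.8217% = 13.48%

13.48%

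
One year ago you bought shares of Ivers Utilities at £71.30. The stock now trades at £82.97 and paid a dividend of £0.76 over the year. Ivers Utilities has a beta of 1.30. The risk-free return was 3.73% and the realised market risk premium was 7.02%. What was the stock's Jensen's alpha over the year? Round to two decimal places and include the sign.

+4.58%

Realised HPR = (P1 + D1 − P0) / P0 = (82.97 + 0.76 − 71.30) / 71.30 = 12.43 / 71.30 = 17.4334%
CAPM required = R_f + β·MRP = 3.73% + 1.30 × 7.02% = 12.8560%
α = realised − required = 17.4334% − 12.8560% = +4.58%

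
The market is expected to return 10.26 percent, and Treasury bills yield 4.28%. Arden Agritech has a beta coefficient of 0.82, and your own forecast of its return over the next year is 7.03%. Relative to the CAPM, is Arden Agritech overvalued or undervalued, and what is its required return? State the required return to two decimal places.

MRP = 10.26% − 4.28% = 5.98%
Required return = R_f + β·MRP = 4.28% + 0.82 × 5.98% = 9.18%
Forecast 7.03% < required 9.18% → the stock plots below the SML → overvalued.

Overvalued; required return 9.18%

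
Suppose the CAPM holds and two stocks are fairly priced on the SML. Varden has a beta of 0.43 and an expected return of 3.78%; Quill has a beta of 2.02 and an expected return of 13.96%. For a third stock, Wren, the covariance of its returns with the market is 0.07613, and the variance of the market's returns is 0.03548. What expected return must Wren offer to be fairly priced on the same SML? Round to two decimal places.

14.76%

MRP = (13.96% − 3.78%) / (2.02 − 0.43) = 6.4025%
R_f = 3.78% − 0.43 × 6.4025% = 1.0269%
β_Wren = Cov / Var(R_m) = 0.07613 / 0.03548 = 2.1457
E(R_Wren) = R_f + β × MRP = 1.0269% + 2.1457 × 6.4025% = 14.76%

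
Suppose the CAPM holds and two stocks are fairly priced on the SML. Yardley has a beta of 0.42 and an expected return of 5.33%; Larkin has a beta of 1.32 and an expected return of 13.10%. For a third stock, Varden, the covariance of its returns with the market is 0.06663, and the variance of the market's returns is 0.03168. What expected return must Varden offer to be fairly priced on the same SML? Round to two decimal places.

19.86%

MRP = (13.10% − 5.33%) / (1.32 − 0.42) = 8.6333%
R_f = 5.33% − 0.42 × 8.6333% = 1.7040%
β_Varden = Cov / Var(R_m) = 0.06663 / 0.03168 = 2.1032
E(R_Varden) = R_f + β × MRP = 1.7040% + 2.1032 × 8.6333% = 19.86%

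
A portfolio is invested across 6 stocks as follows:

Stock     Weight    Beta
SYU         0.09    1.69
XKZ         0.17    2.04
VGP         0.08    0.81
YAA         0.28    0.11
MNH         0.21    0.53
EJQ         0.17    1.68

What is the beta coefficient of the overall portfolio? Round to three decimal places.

β_P = Σ w_i β_i = 0.09×1.69 + 0.17×2.04 + 0.08×0.81 + 0.28×0.11 + 0.21×0.53 + 0.17×1.68 = 0.9914

0.991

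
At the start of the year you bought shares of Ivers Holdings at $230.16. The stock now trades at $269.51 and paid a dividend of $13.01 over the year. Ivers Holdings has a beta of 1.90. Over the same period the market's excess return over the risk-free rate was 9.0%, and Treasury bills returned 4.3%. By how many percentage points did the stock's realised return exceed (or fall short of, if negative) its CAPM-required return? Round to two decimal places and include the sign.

Realised HPR = (P1 + D1 − P0) / P0 = (269.51 + 13.01 − 230.16) / 230.16 = 52.36 / 230.16 = 22.7494%
CAPM required = R_f + β·MRP = 4.3% + 1.90 × 9.0% = 21.4000%
α = realised − required = 22.7494% − 21.4000% = +1.35%

+1.35%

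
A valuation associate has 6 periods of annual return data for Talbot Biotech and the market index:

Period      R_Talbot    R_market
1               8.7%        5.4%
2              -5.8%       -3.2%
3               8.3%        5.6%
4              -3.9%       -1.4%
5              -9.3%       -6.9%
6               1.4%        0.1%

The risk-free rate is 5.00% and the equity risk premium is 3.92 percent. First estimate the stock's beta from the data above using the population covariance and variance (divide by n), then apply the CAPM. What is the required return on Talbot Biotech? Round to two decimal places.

Mean R_i = (8.7 − 5.8 + 8.3 − 3.9 − 9.3 + 1.4) / 6 = -0.1000%
Mean R_m = (5.4 − 3.2 + 5.6 − 1.4 − 6.9 + 0.1) / 6 = -0.0667%
Σ(R_i − R̄_i)(R_m − R̄_m) = 181.7500  ⇒  Cov = 181.7500 / 6 = 30.2917
Σ(R_m − R̄_m)² = 120.3133  ⇒  Var(R_m) = 120.3133 / 6 = 20.0522
β = Cov / Var(R_m) = 30.2917 / 20.0522 = 1.5106
E(R) = R_f + β × MRP = 5.00% + 1.5106 × 3.92% = 10.92%

10.92%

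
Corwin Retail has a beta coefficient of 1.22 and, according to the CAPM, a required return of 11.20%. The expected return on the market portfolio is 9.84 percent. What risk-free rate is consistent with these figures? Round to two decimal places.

E(R) = R_f + β(E(R_m) − R_f) = R_f(1 − β) + β·E(R_m)
11.20% = R_f × (1 − 1.22) + 1.22 × 9.84%
11.20% = R_f × -0.22 + 12.0048%
R_f = (11.20% − 12.0048%) / -0.22 = 3.66%

3.66%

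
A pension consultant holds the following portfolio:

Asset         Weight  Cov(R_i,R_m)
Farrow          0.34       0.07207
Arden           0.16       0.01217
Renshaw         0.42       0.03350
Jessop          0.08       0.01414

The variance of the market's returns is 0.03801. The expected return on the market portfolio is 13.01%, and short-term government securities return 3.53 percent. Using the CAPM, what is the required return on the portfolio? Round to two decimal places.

β_Farrow = 0.07207 / 0.03801 = 1.8961
β_Arden = 0.01217 / 0.03801 = 0.3202
β_Renshaw = 0.03350 / 0.03801 = 0.8813
β_Jessop = 0.01414 / 0.03801 = 0.3720
β_P = Σ w_i β_i = 0.34×1.8961 + 0.16×0.3202 + 0.42×0.8813 + 0.08×0.3720 = 1.0958
MRP = 13.01% − 3.53% = 9.48%
E(R_P) = R_f + β_P × MRP = 3.53% + 1.0958 × 9.48% = 13.92%

13.92%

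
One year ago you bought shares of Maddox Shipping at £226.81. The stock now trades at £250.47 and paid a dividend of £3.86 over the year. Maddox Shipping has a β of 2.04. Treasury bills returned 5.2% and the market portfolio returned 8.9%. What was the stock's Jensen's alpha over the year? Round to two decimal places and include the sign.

Realised HPR = (P1 + D1 − P0) / P0 = (250.47 + 3.86 − 226.81) / 226.81 = 27.52 / 226.81 = 12.1335%
MRP = 8.9% − 5.2% = 3.70%
CAPM required = R_f + β·MRP = 5.2% + 2.04 × 3.7% = 12.7480%
α = realised − required = 12.1335% − 12.7480% = -0.61%

-0.61%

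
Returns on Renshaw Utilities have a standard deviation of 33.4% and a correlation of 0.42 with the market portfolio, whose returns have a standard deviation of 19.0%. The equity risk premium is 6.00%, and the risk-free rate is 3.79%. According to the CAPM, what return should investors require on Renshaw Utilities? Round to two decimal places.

β = ρ × σ_i / σ_m = 0.42 × 33.4% / 19.0% = 0.7383
E(R) = 3.79% + 0.7383 × 6.00% = 8.22%

8.22%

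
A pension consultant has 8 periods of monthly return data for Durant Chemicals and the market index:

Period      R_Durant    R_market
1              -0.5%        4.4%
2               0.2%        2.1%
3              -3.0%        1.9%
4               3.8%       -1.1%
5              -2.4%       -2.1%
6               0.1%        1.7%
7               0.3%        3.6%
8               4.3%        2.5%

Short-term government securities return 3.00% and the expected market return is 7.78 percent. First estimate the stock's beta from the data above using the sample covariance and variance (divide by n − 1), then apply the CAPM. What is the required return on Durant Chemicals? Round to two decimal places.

Mean R_i = (-0.5 + 0.2 − 3.0 + 3.8 − 2.4 + 0.1 + 0.3 + 4.3) / 8 = 0.3500%
Mean R_m = (4.4 + 2.1 + 1.9 − 1.1 − 2.1 + 1.7 + 3.6 + 2.5) / 8 = 1.6250%
Σ(R_i − R̄_i)(R_m − R̄_m) = 0.8300  ⇒  Cov = 0.8300 / 7 = 0.1186
Σ(R_m − R̄_m)² = 33.9750  ⇒  Var(R_m) = 33.9750 / 7 = 4.8536
β = Cov / Var(R_m) = 0.1186 / 4.8536 = 0.0244
MRP = 7.78% − 3.00% = 4.78%
E(R) = R_f + β × MRP = 3.00% + 0.0244 × 4.78% = 3.12%

3.12%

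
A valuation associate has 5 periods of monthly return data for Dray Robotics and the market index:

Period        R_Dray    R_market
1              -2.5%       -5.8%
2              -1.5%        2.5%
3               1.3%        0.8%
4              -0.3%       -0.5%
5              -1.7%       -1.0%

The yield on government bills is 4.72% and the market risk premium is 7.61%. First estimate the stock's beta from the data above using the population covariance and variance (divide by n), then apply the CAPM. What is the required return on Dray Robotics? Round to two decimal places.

6.67%

Mean R_i = (-2.5 − 1.5 + 1.3 − 0.3 − 1.7) / 5 = -0.9400%
Mean R_m = (-5.8 + 2.5 + 0.8 − 0.5 − 1.0) / 5 = -0.8000%
Σ(R_i − R̄_i)(R_m − R̄_m) = 9.8800  ⇒  Cov = 9.8800 / 5 = 1.9760
Σ(R_m − R̄_m)² = 38.5800  ⇒  Var(R_m) = 38.5800 / 5 = 7.7160
β = Cov / Var(R_m) = 1.9760 / 7.7160 = 0.2561
E(R) = R_f + β × MRP = 4.72% + 0.2561 × 7.61% = 6.67%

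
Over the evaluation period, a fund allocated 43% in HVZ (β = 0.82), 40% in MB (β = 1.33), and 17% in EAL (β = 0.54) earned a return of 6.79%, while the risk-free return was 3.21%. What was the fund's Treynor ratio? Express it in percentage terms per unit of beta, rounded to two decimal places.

3.67%

β_P = 0.43×0.82 + 0.40×1.33 + 0.17×0.54 = 0.9764
Treynor = (R_P − R_f) / β_P = (6.79% − 3.21%) / 0.9764 = 3.58% / 0.9764 = 3.67%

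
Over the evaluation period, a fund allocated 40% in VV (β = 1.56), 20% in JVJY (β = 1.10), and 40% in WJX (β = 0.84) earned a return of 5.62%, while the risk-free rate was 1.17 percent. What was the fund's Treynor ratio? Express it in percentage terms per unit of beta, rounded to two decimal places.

3.77%

β_P = 0.40×1.56 + 0.20×1.10 + 0.40×0.84 = 1.1800
Treynor = (R_P − R_f) / β_P = (5.62% − 1.17%) / 1.1800 = 4.45% / 1.1800 = 3.77%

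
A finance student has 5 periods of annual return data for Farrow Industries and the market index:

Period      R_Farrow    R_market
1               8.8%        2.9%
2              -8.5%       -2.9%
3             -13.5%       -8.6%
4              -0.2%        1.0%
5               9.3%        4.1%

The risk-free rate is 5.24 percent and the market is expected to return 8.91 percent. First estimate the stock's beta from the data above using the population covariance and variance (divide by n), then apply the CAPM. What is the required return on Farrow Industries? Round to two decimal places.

12.20%

Mean R_i = (8.8 − 8.5 − 13.5 − 0.2 + 9.3) / 5 = -0.8200%
Mean R_m = (2.9 − 2.9 − 8.6 + 1.0 + 4.1) / 5 = -0.7000%
Σ(R_i − R̄_i)(R_m − R̄_m) = 201.3300  ⇒  Cov = 201.3300 / 5 = 40.2660
Σ(R_m − R̄_m)² = 106.1400  ⇒  Var(R_m) = 106.1400 / 5 = 21.2280
β = Cov / Var(R_m) = 40.2660 / 21.2280 = 1.8968
MRP = 8.91% − 5.24% = 3.67%
E(R) = R_f + β × MRP = 5.24% + 1.8968 × 3.67% = 12.20%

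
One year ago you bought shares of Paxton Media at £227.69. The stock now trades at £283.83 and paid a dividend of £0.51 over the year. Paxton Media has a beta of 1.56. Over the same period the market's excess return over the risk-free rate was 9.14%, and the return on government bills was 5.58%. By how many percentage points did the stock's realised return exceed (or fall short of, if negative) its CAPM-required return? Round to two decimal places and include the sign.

+5.04%

Realised HPR = (P1 + D1 − P0) / P0 = (283.83 + 0.51 − 227.69) / 227.69 = 56.65 / 227.69 = 24.8803%
CAPM required = R_f + β·MRP = 5.58% + 1.56 × 9.14% = 19.8384%
α = realised − required = 24.8803% − 19.8384% = +5.04%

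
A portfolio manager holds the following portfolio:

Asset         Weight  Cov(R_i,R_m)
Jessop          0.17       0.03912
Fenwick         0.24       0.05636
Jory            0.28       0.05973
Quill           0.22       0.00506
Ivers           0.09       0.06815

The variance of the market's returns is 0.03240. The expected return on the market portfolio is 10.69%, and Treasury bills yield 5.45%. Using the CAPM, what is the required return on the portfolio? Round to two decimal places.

12.59%

β_Jessop = 0.03912 / 0.03240 = 1.2074
β_Fenwick = 0.05636 / 0.03240 = 1.7395
β_Jory = 0.05973 / 0.03240 = 1.8435
β_Quill = 0.00506 / 0.03240 = 0.1562
β_Ivers = 0.06815 / 0.03240 = 2.1034
β_P = Σ w_i β_i = 0.17×1.2074 + 0.24×1.7395 + 0.28×1.8435 + 0.22×0.1562 + 0.09×2.1034 = 1.3626
MRP = 10.69% − 5.45% = 5.24%
E(R_P) = R_f + β_P × MRP = 5.45% + 1.3626 × 5.24% = 12.59%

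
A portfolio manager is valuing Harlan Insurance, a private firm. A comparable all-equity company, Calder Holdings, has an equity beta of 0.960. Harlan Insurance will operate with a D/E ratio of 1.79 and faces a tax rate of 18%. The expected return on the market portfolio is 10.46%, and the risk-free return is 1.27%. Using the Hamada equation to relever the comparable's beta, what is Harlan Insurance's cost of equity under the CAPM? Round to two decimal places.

23.04%

β_L = β_U × [1 + (1 − t)(D/E)] = 0.960 × [1 + (1 − 0.18) × 1.79]
    = 0.960 × [1 + 0.82 × 1.79] = 0.960 × 2.4678 = 2.3691
MRP = 10.46% − 1.27% = 9.19%
E(R) = R_f + β_L × MRP = 1.27% + 2.3691 × 9.19% = 23.04%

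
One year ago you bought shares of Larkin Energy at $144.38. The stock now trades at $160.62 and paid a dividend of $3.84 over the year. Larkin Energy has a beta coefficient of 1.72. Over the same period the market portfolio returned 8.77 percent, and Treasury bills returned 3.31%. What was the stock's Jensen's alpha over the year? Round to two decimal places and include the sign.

+1.21%

Realised HPR = (P1 + D1 − P0) / P0 = (160.62 + 3.84 − 144.38) / 144.38 = 20.08 / 144.38 = 13.9077%
MRP = 8.77% − 3.31% = 5.46%
CAPM required = R_f + β·MRP = 3.31% + 1.72 × 5.46% = 12.7012%
α = realised − required = 13.9077% − 12.7012% = +1.21%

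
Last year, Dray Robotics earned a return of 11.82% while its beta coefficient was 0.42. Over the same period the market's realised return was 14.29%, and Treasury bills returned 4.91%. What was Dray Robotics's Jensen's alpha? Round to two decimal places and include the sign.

Market excess return = 14.29% − 4.91% = 9.38%
CAPM benchmark = R_f + β(R_m − R_f) = 4.91% + 0.42 × 9.38% = 8.8496%
α = actual − benchmark = 11.82% − 8.8496% = +2.97%

+2.97%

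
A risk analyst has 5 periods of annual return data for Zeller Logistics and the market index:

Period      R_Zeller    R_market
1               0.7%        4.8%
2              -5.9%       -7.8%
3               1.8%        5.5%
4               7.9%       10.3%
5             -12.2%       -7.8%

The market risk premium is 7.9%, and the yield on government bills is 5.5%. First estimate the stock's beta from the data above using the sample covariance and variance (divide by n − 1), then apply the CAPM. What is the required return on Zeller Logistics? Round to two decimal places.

12.47%

Mean R_i = (0.7 − 5.9 + 1.8 + 7.9 − 12.2) / 5 = -1.5400%
Mean R_m = (4.8 − 7.8 + 5.5 + 10.3 − 7.8) / 5 = 1.0000%
Σ(R_i − R̄_i)(R_m − R̄_m) = 243.5100  ⇒  Cov = 243.5100 / 4 = 60.8775
Σ(R_m − R̄_m)² = 276.0600  ⇒  Var(R_m) = 276.0600 / 4 = 69.0150
β = Cov / Var(R_m) = 60.8775 / 69.0150 = 0.8821
E(R) = R_f + β × MRP = 5.5% + 0.8821 × 7.9% = 12.47%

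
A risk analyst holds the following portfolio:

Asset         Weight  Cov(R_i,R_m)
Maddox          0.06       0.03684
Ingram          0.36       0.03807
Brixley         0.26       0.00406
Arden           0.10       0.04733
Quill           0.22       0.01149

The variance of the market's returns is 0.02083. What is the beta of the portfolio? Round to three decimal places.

β_Maddox = 0.03684 / 0.02083 = 1.7686
β_Ingram = 0.03807 / 0.02083 = 1.8277
β_Brixley = 0.00406 / 0.02083 = 0.1949
β_Arden = 0.04733 / 0.02083 = 2.2722
β_Quill = 0.01149 / 0.02083 = 0.5516
β_P = Σ w_i β_i = 0.06×1.7686 + 0.36×1.8277 + 0.26×0.1949 + 0.10×2.2722 + 0.22×0.5516 = 1.1633

1.163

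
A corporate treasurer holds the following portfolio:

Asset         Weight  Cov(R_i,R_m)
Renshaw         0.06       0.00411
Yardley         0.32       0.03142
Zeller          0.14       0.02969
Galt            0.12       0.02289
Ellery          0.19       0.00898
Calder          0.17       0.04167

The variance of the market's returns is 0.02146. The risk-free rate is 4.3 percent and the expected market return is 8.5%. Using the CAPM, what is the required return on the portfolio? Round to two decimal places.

9.39%

β_Renshaw = 0.00411 / 0.02146 = 0.1915
β_Yardley = 0.03142 / 0.02146 = 1.4641
β_Zeller = 0.02969 / 0.02146 = 1.3835
β_Galt = 0.02289 / 0.02146 = 1.0666
β_Ellery = 0.00898 / 0.02146 = 0.4185
β_Calder = 0.04167 / 0.02146 = 1.9418
β_P = Σ w_i β_i = 0.06×0.1915 + 0.32×1.4641 + 0.14×1.3835 + 0.12×1.0666 + 0.19×0.4185 + 0.17×1.9418 = 1.2113
MRP = 8.5% − 4.3% = 4.20%
E(R_P) = R_f + β_P × MRP = 4.3% + 1.2113 × 4.2% = 9.39%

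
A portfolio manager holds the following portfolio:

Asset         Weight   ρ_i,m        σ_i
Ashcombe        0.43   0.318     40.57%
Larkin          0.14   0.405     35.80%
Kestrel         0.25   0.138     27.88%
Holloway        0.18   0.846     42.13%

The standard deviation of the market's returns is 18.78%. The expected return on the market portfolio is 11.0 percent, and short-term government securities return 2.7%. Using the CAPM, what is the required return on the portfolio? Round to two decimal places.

β_Ashcombe = 0.318 × 40.57% / 18.78% = 0.6870
β_Larkin = 0.405 × 35.80% / 18.78% = 0.7720
β_Kestrel = 0.138 × 27.88% / 18.78% = 0.2049
β_Holloway = 0.846 × 42.13% / 18.78% = 1.8979
β_P = Σ w_i β_i = 0.43×0.6870 + 0.14×0.7720 + 0.25×0.2049 + 0.18×1.8979 = 0.7963
MRP = 11.0% − 2.7% = 8.30%
E(R_P) = R_f + β_P × MRP = 2.7% + 0.7963 × 8.3% = 9.31%

9.31%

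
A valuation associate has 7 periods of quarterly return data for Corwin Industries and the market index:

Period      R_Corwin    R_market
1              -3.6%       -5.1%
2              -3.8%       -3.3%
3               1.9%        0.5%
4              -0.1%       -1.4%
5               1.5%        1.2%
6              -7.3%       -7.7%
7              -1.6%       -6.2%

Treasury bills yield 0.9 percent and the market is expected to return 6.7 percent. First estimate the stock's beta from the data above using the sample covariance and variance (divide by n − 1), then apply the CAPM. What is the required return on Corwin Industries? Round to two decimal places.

Mean R_i = (-3.6 − 3.8 + 1.9 − 0.1 + 1.5 − 7.3 − 1.6) / 7 = -1.8571%
Mean R_m = (-5.1 − 3.3 + 0.5 − 1.4 + 1.2 − 7.7 − 6.2) / 7 = -3.1429%
Σ(R_i − R̄_i)(R_m − R̄_m) = 59.0629  ⇒  Cov = 59.0629 / 6 = 9.8438
Σ(R_m − R̄_m)² = 69.1371  ⇒  Var(R_m) = 69.1371 / 6 = 11.5229
β = Cov / Var(R_m) = 9.8438 / 11.5229 = 0.8543
MRP = 6.7% − 0.9% = 5.80%
E(R) = R_f + β × MRP = 0.9% + 0.8543 × 5.8% = 5.85%

5.85%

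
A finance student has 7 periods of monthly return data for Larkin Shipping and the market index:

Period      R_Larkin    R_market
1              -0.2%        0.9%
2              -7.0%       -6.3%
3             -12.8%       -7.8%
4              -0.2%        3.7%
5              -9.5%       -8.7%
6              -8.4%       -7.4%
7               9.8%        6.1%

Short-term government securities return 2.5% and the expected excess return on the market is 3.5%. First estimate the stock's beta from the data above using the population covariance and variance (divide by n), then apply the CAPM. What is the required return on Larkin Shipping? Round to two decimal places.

6.62%

Mean R_i = (-0.2 − 7.0 − 12.8 − 0.2 − 9.5 − 8.4 + 9.8) / 7 = -4.0429%
Mean R_m = (0.9 − 6.3 − 7.8 + 3.7 − 8.7 − 7.4 + 6.1) / 7 = -2.7857%
Σ(R_i − R̄_i)(R_m − R̄_m) = 268.7743  ⇒  Cov = 268.7743 / 7 = 38.3963
Σ(R_m − R̄_m)² = 228.3686  ⇒  Var(R_m) = 228.3686 / 7 = 32.6241
β = Cov / Var(R_m) = 38.3963 / 32.6241 = 1.1769
E(R) = R_f + β × MRP = 2.5% + 1.1769 × 3.5% = 6.62%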